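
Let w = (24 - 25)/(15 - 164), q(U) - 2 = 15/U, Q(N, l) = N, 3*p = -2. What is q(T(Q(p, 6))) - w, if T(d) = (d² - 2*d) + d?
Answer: 4617/298 ≈ 15.493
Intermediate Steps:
p = -⅔ (p = (⅓)*(-2) = -⅔ ≈ -0.66667)
T(d) = d² - d
q(U) = 2 + 15/U
w = 1/149 (w = -1/(-149) = -1*(-1/149) = 1/149 ≈ 0.0067114)
q(T(Q(p, 6))) - w = (2 + 15/((-2*(-1 - ⅔)/3))) - 1*1/149 = (2 + 15/((-⅔*(-5/3)))) - 1/149 = (2 + 15/(10/9)) - 1/149 = (2 + 15*(9/10)) - 1/149 = (2 + 27/2) - 1/149 = 31/2 - 1/149 = 4617/298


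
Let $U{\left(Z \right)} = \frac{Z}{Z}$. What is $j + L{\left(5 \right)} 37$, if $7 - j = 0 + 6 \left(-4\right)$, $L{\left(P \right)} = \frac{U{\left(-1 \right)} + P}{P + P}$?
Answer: $\frac{266}{5} \approx 53.2$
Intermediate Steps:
$U{\left(Z \right)} = 1$
$L{\left(P \right)} = \frac{1 + P}{2 P}$ ($L{\left(P \right)} = \frac{1 + P}{P + P} = \frac{1 + P}{2 P}$)
$j = 31$ ($j = 7 - \left(0 + 6 \left(-4\right)\right) = 7 - \left(0 - 24\right) = 7 - -24 = 7 + 24 = 31$)
$j + L{\left(5 \right)} 37 = 31 + \frac{1 + 5}{2 \cdot 5} \cdot 37 = 31 + \frac{1}{2} \cdot \frac{1}{5} \cdot 6 \cdot 37 = 31 + \frac{3}{5} \cdot 37 = 31 + \frac{111}{5} = \frac{266}{5}$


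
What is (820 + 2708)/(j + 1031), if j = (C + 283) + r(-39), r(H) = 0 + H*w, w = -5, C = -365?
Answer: 441/143 ≈ 3.0839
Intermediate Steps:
r(H) = -5*H (r(H) = 0 + H*(-5) = 0 - 5*H = -5*H)
j = 113 (j = (-365 + 283) - 5*(-39) = -82 + 195 = 113)
(820 + 2708)/(j + 1031) = (820 + 2708)/(113 + 1031) = 3528/1144 = 3528*(1/1144) = 441/143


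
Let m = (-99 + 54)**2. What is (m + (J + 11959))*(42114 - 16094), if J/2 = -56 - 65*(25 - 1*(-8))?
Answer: 249323640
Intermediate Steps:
J = -4402 (J = 2*(-56 - 65*(25 - 1*(-8))) = 2*(-56 - 65*(25 + 8)) = 2*(-56 - 65*33) = 2*(-56 - 2145) = 2*(-2201) = -4402)
m = 2025 (m = (-45)**2 = 2025)
(m + (J + 11959))*(42114 - 16094) = (2025 + (-4402 + 11959))*(42114 - 16094) = (2025 + 7557)*26020 = 9582*26020 = 249323640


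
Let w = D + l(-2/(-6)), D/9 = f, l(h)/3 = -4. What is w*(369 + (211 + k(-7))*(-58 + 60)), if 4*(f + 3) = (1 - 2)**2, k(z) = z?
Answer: -114219/4 ≈ -28555.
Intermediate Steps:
l(h) = -12 (l(h) = 3*(-4) = -12)
f = -11/4 (f = -3 + (1 - 2)**2/4 = -3 + (1/4)*(-1)**2 = -3 + (1/4)*1 = -3 + 1/4 = -11/4 ≈ -2.7500)
D = -99/4 (D = 9*(-11/4) = -99/4 ≈ -24.750)
w = -147/4 (w = -99/4 - 12 = -147/4 ≈ -36.750)
w*(369 + (211 + k(-7))*(-58 + 60)) = -147*(369 + (211 - 7)*(-58 + 60))/4 = -147*(369 + 204*2)/4 = -147*(369 + 408)/4 = -147/4*777 = -114219/4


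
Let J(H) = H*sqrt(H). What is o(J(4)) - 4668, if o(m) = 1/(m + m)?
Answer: -74687/16 ≈ -4667.9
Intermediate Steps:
J(H) = H**(3/2)
o(m) = 1/(2*m)
o(J(4)) - 4668 = 1/(2*(4**(3/2))) - 4668 = (1/2)/8 - 4668 = (1/2)*(1/8) - 4668 = 1/16 - 4668 = -74687/16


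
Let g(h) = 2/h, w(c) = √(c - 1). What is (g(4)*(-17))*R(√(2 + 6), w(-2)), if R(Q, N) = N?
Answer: -17*I*√3/2 ≈ -14.722*I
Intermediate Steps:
w(c) = √(-1 + c)
(g(4)*(-17))*R(√(2 + 6), w(-2)) = ((2/4)*(-17))*√(-1 - 2) = ((2*(¼))*(-17))*√(-3) = ((½)*(-17))*(I*√3) = -17*I*√3/2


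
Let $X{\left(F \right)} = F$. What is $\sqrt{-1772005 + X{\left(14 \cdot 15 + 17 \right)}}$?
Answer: $i \sqrt{1771778} \approx 1331.1 i$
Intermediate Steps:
$\sqrt{-1772005 + X{\left(14 \cdot 15 + 17 \right)}} = \sqrt{-1772005 + \left(14 \cdot 15 + 17\right)} = \sqrt{-1772005 + \left(210 + 17\right)} = \sqrt{-1772005 + 227} = \sqrt{-1771778} = i \sqrt{1771778}$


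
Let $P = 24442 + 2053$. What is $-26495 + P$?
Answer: $0$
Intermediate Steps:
$P = 26495$
$-26495 + P = -26495 + 26495 = 0$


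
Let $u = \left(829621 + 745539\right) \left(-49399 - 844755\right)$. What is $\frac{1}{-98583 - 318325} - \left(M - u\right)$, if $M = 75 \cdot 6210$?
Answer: $- \frac{587188269403234121}{416908} \approx -1.4084 \cdot 10^{12}$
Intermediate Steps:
$u = -1408435614640$ ($u = 1575160 \left(-894154\right) = -1408435614640$)
$M = 465750$
$\frac{1}{-98583 - 318325} - \left(M - u\right) = \frac{1}{-98583 - 318325} - 1408436080390 = \frac{1}{-416908} - 1408436080390 = - \frac{1}{416908} - 1408436080390 = - \frac{587188269403234121}{416908}$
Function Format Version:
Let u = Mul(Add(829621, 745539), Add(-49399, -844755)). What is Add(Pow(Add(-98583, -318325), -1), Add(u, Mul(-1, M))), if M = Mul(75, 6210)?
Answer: Rational(-587188269403234121, 416908) ≈ -1.4084e+12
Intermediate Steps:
u = -1408435614640 (u = Mul(1575160, -894154) = -1408435614640)
M = 465750
Add(Pow(Add(-98583, -318325), -1), Add(u, Mul(-1, M))) = Add(Pow(Add(-98583, -318325), -1), Add(-1408435614640, Mul(-1, 465750))) = Add(Pow(-416908, -1), Add(-1408435614640, -465750)) = Add(Rational(-1, 416908), -1408436080390) = Rational(-587188269403234121, 416908)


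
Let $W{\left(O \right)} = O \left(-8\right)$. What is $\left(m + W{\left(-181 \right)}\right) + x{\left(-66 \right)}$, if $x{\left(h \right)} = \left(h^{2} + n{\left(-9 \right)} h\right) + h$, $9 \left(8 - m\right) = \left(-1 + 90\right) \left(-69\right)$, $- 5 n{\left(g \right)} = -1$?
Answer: $\frac{96227}{15} \approx 6415.1$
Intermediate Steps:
$n{\left(g \right)} = \frac{1}{5}$ ($n{\left(g \right)} = \left(- \frac{1}{5}\right) \left(-1\right) = \frac{1}{5}$)
$W{\left(O \right)} = - 8 O$
$m = \frac{2071}{3}$ ($m = 8 - \frac{\left(-1 + 90\right) \left(-69\right)}{9} = 8 - \frac{89 \left(-69\right)}{9} = 8 - - \frac{2047}{3} = 8 + \frac{2047}{3} = \frac{2071}{3} \approx 690.33$)
$x{\left(h \right)} = h^{2} + \frac{6 h}{5}$ ($x{\left(h \right)} = \left(h^{2} + \frac{h}{5}\right) + h = h^{2} + \frac{6 h}{5}$)
$\left(m + W{\left(-181 \right)}\right) + x{\left(-66 \right)} = \left(\frac{2071}{3} - -1448\right) + \frac{1}{5} \left(-66\right) \left(6 + 5 \left(-66\right)\right) = \left(\frac{2071}{3} + 1448\right) + \frac{1}{5} \left(-66\right) \left(6 - 330\right) = \frac{6415}{3} + \frac{1}{5} \left(-66\right) \left(-324\right) = \frac{6415}{3} + \frac{21384}{5} = \frac{96227}{15}$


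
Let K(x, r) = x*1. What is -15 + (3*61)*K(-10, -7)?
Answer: -1845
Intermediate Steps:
K(x, r) = x
-15 + (3*61)*K(-10, -7) = -15 + (3*61)*(-10) = -15 + 183*(-10) = -15 - 1830 = -1845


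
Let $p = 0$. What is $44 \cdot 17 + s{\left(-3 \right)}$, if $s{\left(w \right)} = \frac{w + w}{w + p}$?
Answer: $750$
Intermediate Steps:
$s{\left(w \right)} = 2$ ($s{\left(w \right)} = \frac{w + w}{w + 0} = \frac{2 w}{w} = 2$)
$44 \cdot 17 + s{\left(-3 \right)} = 44 \cdot 17 + 2 = 748 + 2 = 750$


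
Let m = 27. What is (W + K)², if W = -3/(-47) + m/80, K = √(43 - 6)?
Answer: 525368281/14137600 + 1509*√37/1880 ≈ 42.043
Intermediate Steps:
K = √37 ≈ 6.0828
W = 1509/3760 (W = -3/(-47) + 27/80 = -3*(-1/47) + 27*(1/80) = 3/47 + 27/80 = 1509/3760 ≈ 0.40133)
(W + K)² = (1509/3760 + √37)²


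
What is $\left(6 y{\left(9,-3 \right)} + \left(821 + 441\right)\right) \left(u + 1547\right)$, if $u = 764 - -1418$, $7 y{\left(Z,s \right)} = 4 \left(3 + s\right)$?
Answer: $4705998$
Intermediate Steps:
$y{\left(Z,s \right)} = \frac{12}{7} + \frac{4 s}{7}$ ($y{\left(Z,s \right)} = \frac{4 \left(3 + s\right)}{7} = \frac{12 + 4 s}{7} = \frac{12}{7} + \frac{4 s}{7}$)
$u = 2182$ ($u = 764 + 1418 = 2182$)
$\left(6 y{\left(9,-3 \right)} + \left(821 + 441\right)\right) \left(u + 1547\right) = \left(6 \left(\frac{12}{7} + \frac{4}{7} \left(-3\right)\right) + \left(821 + 441\right)\right) \left(2182 + 1547\right) = \left(6 \left(\frac{12}{7} - \frac{12}{7}\right) + 1262\right) 3729 = \left(6 \cdot 0 + 1262\right) 3729 = \left(0 + 1262\right) 3729 = 1262 \cdot 3729 = 4705998$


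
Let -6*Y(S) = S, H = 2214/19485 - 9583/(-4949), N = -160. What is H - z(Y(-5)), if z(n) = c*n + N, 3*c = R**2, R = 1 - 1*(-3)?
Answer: 2171157263/13775895 ≈ 157.61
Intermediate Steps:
H = 3137807/1530655 (H = 2214*(1/19485) - 9583*(-1/4949) = 246/2165 + 1369/707 = 3137807/1530655 ≈ 2.0500)
Y(S) = -S/6
R = 4 (R = 1 + 3 = 4)
c = 16/3 (c = (1/3)*4**2 = (1/3)*16 = 16/3 ≈ 5.3333)
z(n) = -160 + 16*n/3 (z(n) = 16*n/3 - 160 = -160 + 16*n/3)
H - z(Y(-5)) = 3137807/1530655 - (-160 + 16*(-1/6*(-5))/3) = 3137807/1530655 - (-160 + (16/3)*(5/6)) = 3137807/1530655 - (-160 + 40/9) = 3137807/1530655 - 1*(-1400/9) = 3137807/1530655 + 1400/9 = 2171157263/13775895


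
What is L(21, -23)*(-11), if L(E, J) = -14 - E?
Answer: 385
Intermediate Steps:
L(21, -23)*(-11) = (-14 - 1*21)*(-11) = (-14 - 21)*(-11) = -35*(-11) = 385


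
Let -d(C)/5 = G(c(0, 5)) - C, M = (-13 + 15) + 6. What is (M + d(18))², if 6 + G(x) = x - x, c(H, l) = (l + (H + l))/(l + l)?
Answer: 16384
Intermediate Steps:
M = 8 (M = 2 + 6 = 8)
c(H, l) = (H + 2*l)/(2*l) (c(H, l) = (H + 2*l)/((2*l)) = (H + 2*l)*(1/(2*l)) = (H + 2*l)/(2*l))
G(x) = -6 (G(x) = -6 + (x - x) = -6 + 0 = -6)
d(C) = 30 + 5*C (d(C) = -5*(-6 - C) = 30 + 5*C)
(M + d(18))² = (8 + (30 + 5*18))² = (8 + (30 + 90))² = (8 + 120)² = 128² = 16384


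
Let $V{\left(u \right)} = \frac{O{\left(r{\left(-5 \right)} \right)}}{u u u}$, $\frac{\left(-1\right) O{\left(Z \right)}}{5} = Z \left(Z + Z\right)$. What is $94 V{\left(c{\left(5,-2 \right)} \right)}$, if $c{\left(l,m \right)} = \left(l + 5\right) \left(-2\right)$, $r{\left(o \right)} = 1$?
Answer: $\frac{47}{400} \approx 0.1175$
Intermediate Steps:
$c{\left(l,m \right)} = -10 - 2 l$ ($c{\left(l,m \right)} = \left(5 + l\right) \left(-2\right) = -10 - 2 l$)
$O{\left(Z \right)} = - 10 Z^{2}$ ($O{\left(Z \right)} = - 5 Z \left(Z + Z\right) = - 5 Z 2 Z = - 5 \cdot 2 Z^{2} = - 10 Z^{2}$)
$V{\left(u \right)} = - \frac{10}{u^{3}}$ ($V{\left(u \right)} = \frac{\left(-10\right) 1^{2}}{u u u} = \frac{\left(-10\right) 1}{u^{2} u} = - \frac{10}{u^{3}}$)
$94 V{\left(c{\left(5,-2 \right)} \right)} = 94 \left(- \frac{10}{\left(-10 - 10\right)^{3}}\right) = 94 \left(- \frac{10}{-8000}\right) = 94 \left(\left(-10\right) \left(- \frac{1}{8000}\right)\right) = 94 \cdot \frac{1}{800} = \frac{47}{400}$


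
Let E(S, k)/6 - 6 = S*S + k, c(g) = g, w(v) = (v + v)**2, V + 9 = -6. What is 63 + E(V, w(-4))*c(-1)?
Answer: -1707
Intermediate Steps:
V = -15 (V = -9 - 6 = -15)
w(v) = 4*v**2 (w(v) = (2*v)**2 = 4*v**2)
E(S, k) = 36 + 6*k + 6*S**2 (E(S, k) = 36 + 6*(S*S + k) = 36 + 6*(S**2 + k) = 36 + 6*(k + S**2) = 36 + (6*k + 6*S**2) = 36 + 6*k + 6*S**2)
63 + E(V, w(-4))*c(-1) = 63 + (36 + 6*(4*(-4)**2) + 6*(-15)**2)*(-1) = 63 + (36 + 6*(4*16) + 6*225)*(-1) = 63 + (36 + 6*64 + 1350)*(-1) = 63 + (36 + 384 + 1350)*(-1) = 63 + 1770*(-1) = 63 - 1770 = -1707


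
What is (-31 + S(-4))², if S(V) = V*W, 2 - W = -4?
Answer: 3025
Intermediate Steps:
W = 6 (W = 2 - 1*(-4) = 2 + 4 = 6)
S(V) = 6*V (S(V) = V*6 = 6*V)
(-31 + S(-4))² = (-31 + 6*(-4))² = (-31 - 24)² = (-55)² = 3025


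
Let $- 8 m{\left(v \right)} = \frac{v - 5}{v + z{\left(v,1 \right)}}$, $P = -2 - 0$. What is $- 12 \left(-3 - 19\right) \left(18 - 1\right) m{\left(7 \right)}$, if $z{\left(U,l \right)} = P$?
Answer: $- \frac{1122}{5} \approx -224.4$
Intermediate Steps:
$P = -2$ ($P = -2 + 0 = -2$)
$z{\left(U,l \right)} = -2$
$m{\left(v \right)} = - \frac{-5 + v}{8 \left(-2 + v\right)}$ ($m{\left(v \right)} = - \frac{\left(v - 5\right) \frac{1}{v - 2}}{8} = - \frac{\left(-5 + v\right) \frac{1}{-2 + v}}{8} = - \frac{\frac{1}{-2 + v} \left(-5 + v\right)}{8} = - \frac{-5 + v}{8 \left(-2 + v\right)}$)
$- 12 \left(-3 - 19\right) \left(18 - 1\right) m{\left(7 \right)} = - 12 \left(-3 - 19\right) \left(18 - 1\right) \frac{5 - 7}{8 \left(-2 + 7\right)} = - 12 \left(\left(-22\right) 17\right) \frac{5 - 7}{8 \cdot 5} = \left(-12\right) \left(-374\right) \frac{1}{8} \cdot \frac{1}{5} \left(-2\right) = 4488 \left(- \frac{1}{20}\right) = - \frac{1122}{5}$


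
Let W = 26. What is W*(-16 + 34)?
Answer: 468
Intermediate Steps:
W*(-16 + 34) = 26*(-16 + 34) = 26*18 = 468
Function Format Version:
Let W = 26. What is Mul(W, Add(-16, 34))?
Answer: 468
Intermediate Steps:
Mul(W, Add(-16, 34)) = Mul(26, Add(-16, 34)) = Mul(26, 18) = 468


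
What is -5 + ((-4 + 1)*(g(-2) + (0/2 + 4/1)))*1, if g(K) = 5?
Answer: -32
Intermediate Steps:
-5 + ((-4 + 1)*(g(-2) + (0/2 + 4/1)))*1 = -5 + ((-4 + 1)*(5 + (0/2 + 4/1)))*1 = -5 - 3*(5 + (0*(½) + 4*1))*1 = -5 - 3*(5 + (0 + 4))*1 = -5 - 3*(5 + 4)*1 = -5 - 3*9*1 = -5 - 27*1 = -5 - 27 = -32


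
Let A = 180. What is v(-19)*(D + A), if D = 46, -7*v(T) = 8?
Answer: -1808/7 ≈ -258.29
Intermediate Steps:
v(T) = -8/7 (v(T) = -⅐*8 = -8/7)
v(-19)*(D + A) = -8*(46 + 180)/7 = -8/7*226 = -1808/7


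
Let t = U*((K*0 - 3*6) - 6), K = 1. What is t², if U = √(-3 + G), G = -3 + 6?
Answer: 0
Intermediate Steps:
G = 3
U = 0 (U = √(-3 + 3) = √0 = 0)
t = 0 (t = 0*((1*0 - 3*6) - 6) = 0*((0 - 18) - 6) = 0*(-18 - 6) = 0*(-24) = 0)
t² = 0² = 0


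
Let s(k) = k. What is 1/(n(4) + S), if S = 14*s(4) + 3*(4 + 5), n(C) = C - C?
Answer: 1/83 ≈ 0.012048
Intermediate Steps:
n(C) = 0
S = 83 (S = 14*4 + 3*(4 + 5) = 56 + 3*9 = 56 + 27 = 83)
1/(n(4) + S) = 1/(0 + 83) = 1/83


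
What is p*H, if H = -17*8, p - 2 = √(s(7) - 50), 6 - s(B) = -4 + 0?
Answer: -272 - 272*I*√10 ≈ -272.0 - 860.14*I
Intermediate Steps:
s(B) = 10 (s(B) = 6 - (-4 + 0) = 6 - 1*(-4) = 6 + 4 = 10)
p = 2 + 2*I*√10 (p = 2 + √(10 - 50) = 2 + √(-40) = 2 + 2*I*√10 ≈ 2.0 + 6.3246*I)
H = -136
p*H = (2 + 2*I*√10)*(-136) = -272 - 272*I*√10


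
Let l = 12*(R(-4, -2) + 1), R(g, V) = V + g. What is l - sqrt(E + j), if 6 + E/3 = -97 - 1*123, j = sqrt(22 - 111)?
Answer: -60 - sqrt(-678 + I*sqrt(89)) ≈ -60.181 - 26.039*I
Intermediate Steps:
j = I*sqrt(89) (j = sqrt(-89) = I*sqrt(89) ≈ 9.434*I)
E = -678 (E = -18 + 3*(-97 - 1*123) = -18 + 3*(-97 - 123) = -18 + 3*(-220) = -18 - 660 = -678)
l = -60 (l = 12*((-2 - 4) + 1) = 12*(-6 + 1) = 12*(-5) = -60)
l - sqrt(E + j) = -60 - sqrt(-678 + I*sqrt(89))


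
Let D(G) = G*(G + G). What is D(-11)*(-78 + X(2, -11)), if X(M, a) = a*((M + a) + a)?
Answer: 34364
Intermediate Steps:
X(M, a) = a*(M + 2*a)
D(G) = 2*G² (D(G) = G*(2*G) = 2*G²)
D(-11)*(-78 + X(2, -11)) = (2*(-11)²)*(-78 - 11*(2 + 2*(-11))) = (2*121)*(-78 - 11*(2 - 22)) = 242*(-78 - 11*(-20)) = 242*(-78 + 220) = 242*142 = 34364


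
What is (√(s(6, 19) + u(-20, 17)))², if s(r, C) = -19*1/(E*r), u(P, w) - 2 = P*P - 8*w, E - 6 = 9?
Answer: 23921/90 ≈ 265.79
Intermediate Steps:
E = 15 (E = 6 + 9 = 15)
u(P, w) = 2 + P² - 8*w (u(P, w) = 2 + (P*P - 8*w) = 2 + (P² - 8*w) = 2 + P² - 8*w)
s(r, C) = -19/(15*r) (s(r, C) = -19*1/(15*r) = -19/(15*r))
(√(s(6, 19) + u(-20, 17)))² = (√(-19/15/6 + (2 + (-20)² - 8*17)))² = (√(-19/15*⅙ + (2 + 400 - 136)))² = (√(-19/90 + 266))² = (√(23921/90))² = (√239210/30)² = 23921/90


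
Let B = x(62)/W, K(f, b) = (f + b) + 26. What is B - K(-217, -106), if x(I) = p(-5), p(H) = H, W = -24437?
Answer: 7257794/24437 ≈ 297.00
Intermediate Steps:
K(f, b) = 26 + b + f (K(f, b) = (b + f) + 26 = 26 + b + f)
x(I) = -5
B = 5/24437 (B = -5/(-24437) = -5*(-1/24437) = 5/24437 ≈ 0.00020461)
B - K(-217, -106) = 5/24437 - (26 - 106 - 217) = 5/24437 - 1*(-297) = 5/24437 + 297 = 7257794/24437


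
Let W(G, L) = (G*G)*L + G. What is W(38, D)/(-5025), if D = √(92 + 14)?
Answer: -38/5025 - 1444*√106/5025 ≈ -2.9661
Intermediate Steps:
D = √106 ≈ 10.296
W(G, L) = G + L*G² (W(G, L) = G²*L + G = L*G² + G = G + L*G²)
W(38, D)/(-5025) = (38*(1 + 38*√106))/(-5025) = (38 + 1444*√106)*(-1/5025) = -38/5025 - 1444*√106/5025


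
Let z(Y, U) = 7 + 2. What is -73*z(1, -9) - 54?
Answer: -711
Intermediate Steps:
z(Y, U) = 9
-73*z(1, -9) - 54 = -73*9 - 54 = -657 - 54 = -711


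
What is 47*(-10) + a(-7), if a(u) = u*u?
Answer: -421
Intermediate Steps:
a(u) = u²
47*(-10) + a(-7) = 47*(-10) + (-7)² = -470 + 49 = -421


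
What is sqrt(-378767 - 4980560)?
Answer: I*sqrt(5359327) ≈ 2315.0*I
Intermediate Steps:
sqrt(-378767 - 4980560) = sqrt(-5359327) = I*sqrt(5359327)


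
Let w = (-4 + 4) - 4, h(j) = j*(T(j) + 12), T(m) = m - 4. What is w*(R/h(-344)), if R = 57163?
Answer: -57163/28896 ≈ -1.9782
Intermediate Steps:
T(m) = -4 + m
h(j) = j*(8 + j) (h(j) = j*((-4 + j) + 12) = j*(8 + j))
w = -4 (w = 0 - 4 = -4)
w*(R/h(-344)) = -228652/((-344*(8 - 344))) = -228652/((-344*(-336))) = -228652/115584 = -4*57163/115584 = -57163/28896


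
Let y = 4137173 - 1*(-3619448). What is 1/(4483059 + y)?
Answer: 1/12239680 ≈ 8.1702e-8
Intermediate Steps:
y = 7756621 (y = 4137173 + 3619448 = 7756621)
1/(4483059 + y) = 1/(4483059 + 7756621) = 1/12239680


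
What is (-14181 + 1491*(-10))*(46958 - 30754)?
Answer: -471390564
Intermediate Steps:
(-14181 + 1491*(-10))*(46958 - 30754) = (-14181 - 14910)*16204 = -29091*16204 = -471390564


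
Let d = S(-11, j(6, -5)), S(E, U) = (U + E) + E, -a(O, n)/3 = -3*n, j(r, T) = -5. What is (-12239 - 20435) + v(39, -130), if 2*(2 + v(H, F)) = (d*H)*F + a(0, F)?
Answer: 35184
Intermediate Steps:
a(O, n) = 9*n (a(O, n) = -(-9)*n = 9*n)
S(E, U) = U + 2*E (S(E, U) = (E + U) + E = U + 2*E)
d = -27 (d = -5 + 2*(-11) = -5 - 22 = -27)
v(H, F) = -2 + 9*F/2 - 27*F*H/2 (v(H, F) = -2 + ((-27*H)*F + 9*F)/2 = -2 + (-27*F*H + 9*F)/2 = -2 + (9*F - 27*F*H)/2 = -2 + (9*F/2 - 27*F*H/2) = -2 + 9*F/2 - 27*F*H/2)
(-12239 - 20435) + v(39, -130) = (-12239 - 20435) + (-2 + (9/2)*(-130) - 27/2*(-130)*39) = -32674 + (-2 - 585 + 68445) = -32674 + 67858 = 35184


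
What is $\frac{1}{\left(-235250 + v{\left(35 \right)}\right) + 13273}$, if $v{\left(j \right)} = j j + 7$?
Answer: $- \frac{1}{220745} \approx -4.5301 \cdot 10^{-6}$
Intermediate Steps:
$v{\left(j \right)} = 7 + j^{2}$ ($v{\left(j \right)} = j^{2} + 7 = 7 + j^{2}$)
$\frac{1}{\left(-235250 + v{\left(35 \right)}\right) + 13273} = \frac{1}{\left(-235250 + \left(7 + 35^{2}\right)\right) + 13273} = \frac{1}{\left(-235250 + \left(7 + 1225\right)\right) + 13273} = \frac{1}{\left(-235250 + 1232\right) + 13273} = \frac{1}{-234018 + 13273} = \frac{1}{-220745} = - \frac{1}{220745}$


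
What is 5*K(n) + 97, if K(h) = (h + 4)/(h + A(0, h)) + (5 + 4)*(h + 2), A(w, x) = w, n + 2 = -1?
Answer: 151/3 ≈ 50.333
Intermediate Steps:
n = -3 (n = -2 - 1 = -3)
K(h) = 18 + 9*h + (4 + h)/h (K(h) = (h + 4)/(h + 0) + (5 + 4)*(h + 2) = (4 + h)/h + 9*(2 + h) = (4 + h)/h + (18 + 9*h) = 18 + 9*h + (4 + h)/h)
5*K(n) + 97 = 5*(19 + 4/(-3) + 9*(-3)) + 97 = 5*(19 + 4*(-1/3) - 27) + 97 = 5*(19 - 4/3 - 27) + 97 = 5*(-28/3) + 97 = -140/3 + 97 = 151/3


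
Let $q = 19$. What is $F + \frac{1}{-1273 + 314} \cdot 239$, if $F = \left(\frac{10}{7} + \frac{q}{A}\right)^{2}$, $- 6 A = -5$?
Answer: $\frac{98475423}{167825} \approx 586.77$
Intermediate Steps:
$A = \frac{5}{6}$ ($A = \left(- \frac{1}{6}\right) \left(-5\right) = \frac{5}{6} \approx 0.83333$)
$F = \frac{719104}{1225}$ ($F = \left(\frac{10}{7} + \frac{19}{\frac{5}{6}}\right)^{2} = \left(10 \cdot \frac{1}{7} + 19 \cdot \frac{6}{5}\right)^{2} = \left(\frac{10}{7} + \frac{114}{5}\right)^{2} = \left(\frac{848}{35}\right)^{2} = \frac{719104}{1225} \approx 587.02$)
$F + \frac{1}{-1273 + 314} \cdot 239 = \frac{719104}{1225} + \frac{1}{-1273 + 314} \cdot 239 = \frac{719104}{1225} + \frac{1}{-959} \cdot 239 = \frac{719104}{1225} - \frac{239}{959} = \frac{98475423}{167825}$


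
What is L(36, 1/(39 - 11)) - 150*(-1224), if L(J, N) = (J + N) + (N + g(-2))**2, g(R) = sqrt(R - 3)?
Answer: 143966733/784 + I*sqrt(5)/14 ≈ 1.8363e+5 + 0.15972*I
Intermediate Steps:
g(R) = sqrt(-3 + R)
L(J, N) = J + N + (N + I*sqrt(5))**2 (L(J, N) = (J + N) + (N + sqrt(-3 - 2))**2 = (J + N) + (N + sqrt(-5))**2 = (J + N) + (N + I*sqrt(5))**2 = J + N + (N + I*sqrt(5))**2)
L(36, 1/(39 - 11)) - 150*(-1224) = (36 + 1/(39 - 11) + (1/(39 - 11) + I*sqrt(5))**2) - 150*(-1224) = (36 + 1/28 + (1/28 + I*sqrt(5))**2) + 183600 = (1009/28 + (1/28 + I*sqrt(5))**2) + 183600 = 5141809/28 + (1/28 + I*sqrt(5))**2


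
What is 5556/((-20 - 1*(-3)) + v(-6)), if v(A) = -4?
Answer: -1852/7 ≈ -264.57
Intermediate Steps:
5556/((-20 - 1*(-3)) + v(-6)) = 5556/((-20 - 1*(-3)) - 4) = 5556/((-20 + 3) - 4) = 5556/(-17 - 4) = 5556/(-21) = -1/21*5556 = -1852/7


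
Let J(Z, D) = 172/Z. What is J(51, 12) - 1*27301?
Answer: -1392179/51 ≈ -27298.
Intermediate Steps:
J(51, 12) - 1*27301 = 172/51 - 1*27301 = 172*(1/51) - 27301 = 172/51 - 27301 = -1392179/51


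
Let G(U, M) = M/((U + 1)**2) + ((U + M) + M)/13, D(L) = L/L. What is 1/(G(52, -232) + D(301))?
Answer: -36517/1123807 ≈ -0.032494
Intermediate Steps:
D(L) = 1
G(U, M) = U/13 + 2*M/13 + M/(1 + U)**2 (G(U, M) = M/((1 + U)**2) + ((M + U) + M)*(1/13) = M/(1 + U)**2 + (U + 2*M)*(1/13) = M/(1 + U)**2 + (U/13 + 2*M/13) = U/13 + 2*M/13 + M/(1 + U)**2)
1/(G(52, -232) + D(301)) = 1/(((1/13)*52 + (2/13)*(-232) - 232/(1 + 52)**2) + 1) = 1/((4 - 464/13 - 232/53**2) + 1) = 1/((4 - 464/13 - 232*1/2809) + 1) = 1/((4 - 464/13 - 232/2809) + 1) = 1/(-1160324/36517 + 1) = 1/(-1123807/36517) = -36517/1123807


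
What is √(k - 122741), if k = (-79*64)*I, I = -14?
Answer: 3*I*√5773 ≈ 227.94*I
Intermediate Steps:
k = 70784 (k = -79*64*(-14) = -5056*(-14) = 70784)
√(k - 122741) = √(70784 - 122741) = √(-51957) = 3*I*√5773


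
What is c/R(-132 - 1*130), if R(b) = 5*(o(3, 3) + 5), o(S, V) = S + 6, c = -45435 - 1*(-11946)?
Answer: -33489/70 ≈ -478.41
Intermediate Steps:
c = -33489 (c = -45435 + 11946 = -33489)
o(S, V) = 6 + S
R(b) = 70 (R(b) = 5*((6 + 3) + 5) = 5*(9 + 5) = 5*14 = 70)
c/R(-132 - 1*130) = -33489/70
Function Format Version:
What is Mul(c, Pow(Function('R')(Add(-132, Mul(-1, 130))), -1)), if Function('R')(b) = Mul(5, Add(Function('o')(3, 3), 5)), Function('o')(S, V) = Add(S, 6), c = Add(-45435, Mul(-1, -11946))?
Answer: Rational(-33489, 70) ≈ -478.41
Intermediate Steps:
c = -33489 (c = Add(-45435, 11946) = -33489)
Function('o')(S, V) = Add(6, S)
Function('R')(b) = 70 (Function('R')(b) = Mul(5, Add(Add(6, 3), 5)) = Mul(5, Add(9, 5)) = Mul(5, 14) = 70)
Mul(c, Pow(Function('R')(Add(-132, Mul(-1, 130))), -1)) = Mul(-33489, Pow(70, -1)) = Mul(-33489, Rational(1, 70)) = Rational(-33489, 70)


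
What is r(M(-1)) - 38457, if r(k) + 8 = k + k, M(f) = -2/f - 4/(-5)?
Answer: -192297/5 ≈ -38459.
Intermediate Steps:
M(f) = ⅘ - 2/f (M(f) = -2/f - 4*(-⅕) = -2/f + ⅘ = ⅘ - 2/f)
r(k) = -8 + 2*k (r(k) = -8 + (k + k) = -8 + 2*k)
r(M(-1)) - 38457 = (-8 + 2*(⅘ - 2/(-1))) - 38457 = (-8 + 2*(⅘ - 2*(-1))) - 38457 = (-8 + 2*(⅘ + 2)) - 38457 = (-8 + 2*(14/5)) - 38457 = (-8 + 28/5) - 38457 = -12/5 - 38457 = -192297/5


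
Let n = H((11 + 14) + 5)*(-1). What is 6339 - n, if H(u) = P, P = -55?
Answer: 6284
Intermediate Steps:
H(u) = -55
n = 55 (n = -55*(-1) = 55)
6339 - n = 6339 - 1*55 = 6339 - 55 = 6284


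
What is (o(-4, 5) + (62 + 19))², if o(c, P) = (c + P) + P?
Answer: 7569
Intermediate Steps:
o(c, P) = c + 2*P (o(c, P) = (P + c) + P = c + 2*P)
(o(-4, 5) + (62 + 19))² = ((-4 + 2*5) + (62 + 19))² = ((-4 + 10) + 81)² = (6 + 81)² = 87² = 7569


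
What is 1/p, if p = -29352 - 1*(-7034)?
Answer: -1/22318 ≈ -4.4807e-5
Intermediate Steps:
p = -22318 (p = -29352 + 7034 = -22318)
1/p = 1/(-22318) = -1/22318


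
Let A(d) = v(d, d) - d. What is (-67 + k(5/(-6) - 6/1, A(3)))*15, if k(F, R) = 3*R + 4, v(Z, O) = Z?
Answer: -945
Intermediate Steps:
A(d) = 0 (A(d) = d - d = 0)
k(F, R) = 4 + 3*R
(-67 + k(5/(-6) - 6/1, A(3)))*15 = (-67 + (4 + 3*0))*15 = (-67 + (4 + 0))*15 = (-67 + 4)*15 = -63*15 = -945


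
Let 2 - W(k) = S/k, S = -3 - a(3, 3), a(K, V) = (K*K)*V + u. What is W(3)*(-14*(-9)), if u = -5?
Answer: 1302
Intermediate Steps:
a(K, V) = -5 + V*K² (a(K, V) = (K*K)*V - 5 = K²*V - 5 = V*K² - 5 = -5 + V*K²)
S = -25 (S = -3 - (-5 + 3*3²) = -3 - (-5 + 3*9) = -3 - (-5 + 27) = -3 - 1*22 = -3 - 22 = -25)
W(k) = 2 + 25/k (W(k) = 2 - (-25)/k = 2 + 25/k)
W(3)*(-14*(-9)) = (2 + 25/3)*(-14*(-9)) = (2 + 25*(⅓))*(-2*(-63)) = (2 + 25/3)*126 = (31/3)*126 = 1302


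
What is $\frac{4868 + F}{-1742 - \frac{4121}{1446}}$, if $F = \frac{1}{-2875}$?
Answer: $- \frac{43899114}{15734875} \approx -2.7899$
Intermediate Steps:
$F = - \frac{1}{2875} \approx -0.00034783$
$\frac{4868 + F}{-1742 - \frac{4121}{1446}} = \frac{4868 - \frac{1}{2875}}{-1742 - \frac{4121}{1446}} = \frac{13995499}{2875 \left(-1742 - \frac{4121}{1446}\right)} = \frac{13995499}{2875 \left(- \frac{2523053}{1446}\right)} = \frac{13995499}{2875} \left(- \frac{1446}{2523053}\right) = - \frac{43899114}{15734875}$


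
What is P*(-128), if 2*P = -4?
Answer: 256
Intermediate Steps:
P = -2 (P = (½)*(-4) = -2)
P*(-128) = -2*(-128) = 256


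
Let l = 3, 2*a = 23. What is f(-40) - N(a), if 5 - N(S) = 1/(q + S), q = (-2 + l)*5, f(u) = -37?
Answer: -1384/33 ≈ -41.939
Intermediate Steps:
a = 23/2 (a = (½)*23 = 23/2 ≈ 11.500)
q = 5 (q = (-2 + 3)*5 = 1*5 = 5)
N(S) = 5 - 1/(5 + S)
f(-40) - N(a) = -37 - (24 + 5*(23/2))/(5 + 23/2) = -37 - (24 + 115/2)/33/2 = -37 - 2*163/(33*2) = -37 - 1*163/33 = -37 - 163/33 = -1384/33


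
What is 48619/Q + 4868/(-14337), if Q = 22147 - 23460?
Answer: -703442287/18824481 ≈ -37.368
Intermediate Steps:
Q = -1313
48619/Q + 4868/(-14337) = 48619/(-1313) + 4868/(-14337) = 48619*(-1/1313) + 4868*(-1/14337) = -48619/1313 - 4868/14337 = -703442287/18824481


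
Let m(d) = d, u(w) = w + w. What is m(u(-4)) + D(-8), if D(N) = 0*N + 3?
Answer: -5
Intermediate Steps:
u(w) = 2*w
D(N) = 3 (D(N) = 0 + 3 = 3)
m(u(-4)) + D(-8) = 2*(-4) + 3 = -8 + 3 = -5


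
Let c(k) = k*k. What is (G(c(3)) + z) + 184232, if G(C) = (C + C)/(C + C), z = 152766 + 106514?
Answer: 443513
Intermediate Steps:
c(k) = k²
z = 259280
G(C) = 1 (G(C) = (2*C)/((2*C)) = (2*C)*(1/(2*C)) = 1)
(G(c(3)) + z) + 184232 = (1 + 259280) + 184232 = 259281 + 184232 = 443513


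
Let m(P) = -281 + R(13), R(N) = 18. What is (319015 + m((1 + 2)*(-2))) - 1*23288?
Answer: 295464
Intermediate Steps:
m(P) = -263 (m(P) = -281 + 18 = -263)
(319015 + m((1 + 2)*(-2))) - 1*23288 = (319015 - 263) - 1*23288 = 318752 - 23288 = 295464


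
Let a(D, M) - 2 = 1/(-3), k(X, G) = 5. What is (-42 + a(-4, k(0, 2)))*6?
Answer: -242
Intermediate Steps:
a(D, M) = 5/3 (a(D, M) = 2 + 1/(-3) = 2 - 1/3 = 5/3)
(-42 + a(-4, k(0, 2)))*6 = (-42 + 5/3)*6 = -121/3*6 = -242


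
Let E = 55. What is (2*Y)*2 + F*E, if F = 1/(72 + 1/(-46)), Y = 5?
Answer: 6250/301 ≈ 20.764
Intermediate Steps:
F = 46/3311 (F = 1/(72 - 1/46) = 1/(3311/46) = 46/3311 ≈ 0.013893)
(2*Y)*2 + F*E = (2*5)*2 + (46/3311)*55 = 10*2 + 230/301 = 20 + 230/301 = 6250/301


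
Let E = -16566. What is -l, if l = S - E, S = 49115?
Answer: -65681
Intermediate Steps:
l = 65681 (l = 49115 - 1*(-16566) = 49115 + 16566 = 65681)
-l = -1*65681 = -65681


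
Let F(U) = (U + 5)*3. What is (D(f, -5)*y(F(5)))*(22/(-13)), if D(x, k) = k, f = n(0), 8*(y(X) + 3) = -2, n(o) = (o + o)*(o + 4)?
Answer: -55/2 ≈ -27.500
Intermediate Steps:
F(U) = 15 + 3*U (F(U) = (5 + U)*3 = 15 + 3*U)
n(o) = 2*o*(4 + o) (n(o) = (2*o)*(4 + o) = 2*o*(4 + o))
y(X) = -13/4 (y(X) = -3 + (⅛)*(-2) = -3 - ¼ = -13/4)
f = 0 (f = 2*0*(4 + 0) = 2*0*4 = 0)
(D(f, -5)*y(F(5)))*(22/(-13)) = (-5*(-13/4))*(22/(-13)) = 65*(22*(-1/13))/4 = (65/4)*(-22/13) = -55/2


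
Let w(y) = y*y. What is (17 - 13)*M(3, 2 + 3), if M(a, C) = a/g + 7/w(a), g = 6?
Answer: 46/9 ≈ 5.1111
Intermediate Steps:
w(y) = y²
M(a, C) = 7/a² + a/6 (M(a, C) = a/6 + 7/(a²) = a*(⅙) + 7/a² = a/6 + 7/a² = 7/a² + a/6)
(17 - 13)*M(3, 2 + 3) = (17 - 13)*(7/3² + (⅙)*3) = 4*(7*(⅑) + ½) = 4*(7/9 + ½) = 4*(23/18) = 46/9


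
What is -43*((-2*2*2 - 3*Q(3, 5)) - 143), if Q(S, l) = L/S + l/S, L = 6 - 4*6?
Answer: 5934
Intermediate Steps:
L = -18 (L = 6 - 24 = -18)
Q(S, l) = -18/S + l/S
-43*((-2*2*2 - 3*Q(3, 5)) - 143) = -43*((-2*2*2 - 3*(-18 + 5)/3) - 143) = -43*((-4*2 - (-13)) - 143) = -43*((-8 - 3*(-13/3)) - 143) = -43*((-8 + 13) - 143) = -43*(5 - 143) = -43*(-138) = 5934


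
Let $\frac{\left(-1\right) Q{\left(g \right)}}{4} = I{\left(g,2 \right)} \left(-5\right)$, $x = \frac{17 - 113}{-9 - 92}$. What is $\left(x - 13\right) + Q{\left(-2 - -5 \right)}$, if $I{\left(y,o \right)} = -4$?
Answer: $- \frac{9297}{101} \approx -92.05$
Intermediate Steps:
$x = \frac{96}{101}$ ($x = - \frac{96}{-101} = \left(-96\right) \left(- \frac{1}{101}\right) = \frac{96}{101} \approx 0.95049$)
$Q{\left(g \right)} = -80$ ($Q{\left(g \right)} = - 4 \left(\left(-4\right) \left(-5\right)\right) = \left(-4\right) 20 = -80$)
$\left(x - 13\right) + Q{\left(-2 - -5 \right)} = \left(\frac{96}{101} - 13\right) - 80 = - \frac{1217}{101} - 80 = - \frac{9297}{101}$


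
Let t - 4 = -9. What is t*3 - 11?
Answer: -26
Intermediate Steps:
t = -5 (t = 4 - 9 = -5)
t*3 - 11 = -5*3 - 11 = -15 - 11 = -26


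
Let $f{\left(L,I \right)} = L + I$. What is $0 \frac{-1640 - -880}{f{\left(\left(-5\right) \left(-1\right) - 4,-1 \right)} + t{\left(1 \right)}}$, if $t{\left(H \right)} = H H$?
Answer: $0$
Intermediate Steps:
$t{\left(H \right)} = H^{2}$
$f{\left(L,I \right)} = I + L$
$0 \frac{-1640 - -880}{f{\left(\left(-5\right) \left(-1\right) - 4,-1 \right)} + t{\left(1 \right)}} = 0 \frac{-1640 - -880}{\left(-1 - -1\right) + 1^{2}} = 0 \frac{-1640 + 880}{\left(-1 + \left(5 - 4\right)\right) + 1} = 0 \frac{1}{\left(-1 + 1\right) + 1} \left(-760\right) = 0 \frac{1}{0 + 1} \left(-760\right) = 0 \cdot 1^{-1} \left(-760\right) = 0 \cdot 1 \left(-760\right) = 0 \left(-760\right) = 0$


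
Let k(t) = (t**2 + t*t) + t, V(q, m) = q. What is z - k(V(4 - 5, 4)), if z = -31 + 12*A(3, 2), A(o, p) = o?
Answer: 4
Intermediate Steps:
k(t) = t + 2*t**2 (k(t) = (t**2 + t**2) + t = 2*t**2 + t = t + 2*t**2)
z = 5 (z = -31 + 12*3 = -31 + 36 = 5)
z - k(V(4 - 5, 4)) = 5 - (4 - 5)*(1 + 2*(4 - 5)) = 5 - (-1)*(1 + 2*(-1)) = 5 - (-1)*(1 - 2) = 5 - (-1)*(-1) = 5 - 1*1 = 5 - 1 = 4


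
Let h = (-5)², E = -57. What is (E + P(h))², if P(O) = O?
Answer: 1024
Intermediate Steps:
h = 25
(E + P(h))² = (-57 + 25)² = (-32)² = 1024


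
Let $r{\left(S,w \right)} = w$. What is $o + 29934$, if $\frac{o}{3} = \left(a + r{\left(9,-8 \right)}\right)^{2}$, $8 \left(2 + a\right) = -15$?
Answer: $\frac{1942851}{64} \approx 30357.0$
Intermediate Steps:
$a = - \frac{31}{8}$ ($a = -2 + \frac{1}{8} \left(-15\right) = -2 - \frac{15}{8} = - \frac{31}{8} \approx -3.875$)
$o = \frac{27075}{64}$ ($o = 3 \left(- \frac{31}{8} - 8\right)^{2} = 3 \left(- \frac{95}{8}\right)^{2} = 3 \cdot \frac{9025}{64} = \frac{27075}{64} \approx 423.05$)
$o + 29934 = \frac{27075}{64} + 29934 = \frac{1942851}{64}$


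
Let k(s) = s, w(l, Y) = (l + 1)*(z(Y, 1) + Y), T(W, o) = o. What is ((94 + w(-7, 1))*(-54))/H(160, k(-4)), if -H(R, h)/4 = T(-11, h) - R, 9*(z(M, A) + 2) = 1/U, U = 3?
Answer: -1347/164 ≈ -8.2134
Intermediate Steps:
z(M, A) = -53/27 (z(M, A) = -2 + (⅑)/3 = -2 + (⅑)*(⅓) = -2 + 1/27 = -53/27)
w(l, Y) = (1 + l)*(-53/27 + Y) (w(l, Y) = (l + 1)*(-53/27 + Y) = (1 + l)*(-53/27 + Y))
H(R, h) = -4*h + 4*R (H(R, h) = -4*(h - R) = -4*h + 4*R)
((94 + w(-7, 1))*(-54))/H(160, k(-4)) = ((94 + (-53/27 + 1 - 53/27*(-7) + 1*(-7)))*(-54))/(-4*(-4) + 4*160) = ((94 + (-53/27 + 1 + 371/27 - 7))*(-54))/(16 + 640) = ((94 + 52/9)*(-54))/656 = ((898/9)*(-54))*(1/656) = -5388*1/656 = -1347/164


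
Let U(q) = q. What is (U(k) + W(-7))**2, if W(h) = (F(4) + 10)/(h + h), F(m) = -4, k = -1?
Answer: 100/49 ≈ 2.0408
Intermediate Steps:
W(h) = 3/h (W(h) = (-4 + 10)/(h + h) = 6/((2*h)) = 6*(1/(2*h)) = 3/h)
(U(k) + W(-7))**2 = (-1 + 3/(-7))**2 = (-1 + 3*(-1/7))**2 = (-1 - 3/7)**2 = (-10/7)**2 = 100/49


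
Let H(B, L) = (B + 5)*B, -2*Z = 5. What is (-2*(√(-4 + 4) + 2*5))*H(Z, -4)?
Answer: 125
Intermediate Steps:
Z = -5/2 (Z = -½*5 = -5/2 ≈ -2.5000)
H(B, L) = B*(5 + B) (H(B, L) = (5 + B)*B = B*(5 + B))
(-2*(√(-4 + 4) + 2*5))*H(Z, -4) = (-2*(√(-4 + 4) + 2*5))*(-5*(5 - 5/2)/2) = (-2*(√0 + 10))*(-5/2*5/2) = -2*(0 + 10)*(-25/4) = -2*10*(-25/4) = -20*(-25/4) = 125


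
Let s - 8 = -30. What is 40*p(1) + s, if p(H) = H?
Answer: 18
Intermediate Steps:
s = -22 (s = 8 - 30 = -22)
40*p(1) + s = 40*1 - 22 = 40 - 22 = 18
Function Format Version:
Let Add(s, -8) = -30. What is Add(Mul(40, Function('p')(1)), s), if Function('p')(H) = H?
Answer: 18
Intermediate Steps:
s = -22 (s = Add(8, -30) = -22)
Add(Mul(40, Function('p')(1)), s) = Add(Mul(40, 1), -22) = Add(40, -22) = 18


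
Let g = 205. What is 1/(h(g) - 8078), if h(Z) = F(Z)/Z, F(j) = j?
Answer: -1/8077 ≈ -0.00012381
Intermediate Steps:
h(Z) = 1 (h(Z) = Z/Z = 1)
1/(h(g) - 8078) = 1/(1 - 8078) = 1/(-8077) = -1/8077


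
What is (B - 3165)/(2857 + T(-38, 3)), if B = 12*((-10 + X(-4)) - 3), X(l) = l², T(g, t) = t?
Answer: -3129/2860 ≈ -1.0941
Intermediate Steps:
B = 36 (B = 12*((-10 + (-4)²) - 3) = 12*((-10 + 16) - 3) = 12*(6 - 3) = 12*3 = 36)
(B - 3165)/(2857 + T(-38, 3)) = (36 - 3165)/(2857 + 3) = -3129/2860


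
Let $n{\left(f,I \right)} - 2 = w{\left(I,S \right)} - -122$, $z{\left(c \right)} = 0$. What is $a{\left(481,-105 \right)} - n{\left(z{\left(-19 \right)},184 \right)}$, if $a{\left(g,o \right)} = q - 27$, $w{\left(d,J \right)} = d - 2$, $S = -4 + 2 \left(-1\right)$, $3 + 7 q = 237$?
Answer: $- \frac{2097}{7} \approx -299.57$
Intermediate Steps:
$q = \frac{234}{7}$ ($q = - \frac{3}{7} + \frac{1}{7} \cdot 237 = - \frac{3}{7} + \frac{237}{7} = \frac{234}{7} \approx 33.429$)
$S = -6$ ($S = -4 - 2 = -6$)
$w{\left(d,J \right)} = -2 + d$ ($w{\left(d,J \right)} = d - 2 = -2 + d$)
$a{\left(g,o \right)} = \frac{45}{7}$ ($a{\left(g,o \right)} = \frac{234}{7} - 27 = \frac{45}{7}$)
$n{\left(f,I \right)} = 122 + I$ ($n{\left(f,I \right)} = 2 + \left(\left(-2 + I\right) - -122\right) = 2 + \left(\left(-2 + I\right) + 122\right) = 2 + \left(120 + I\right) = 122 + I$)
$a{\left(481,-105 \right)} - n{\left(z{\left(-19 \right)},184 \right)} = \frac{45}{7} - \left(122 + 184\right) = \frac{45}{7} - 306 = - \frac{2097}{7}$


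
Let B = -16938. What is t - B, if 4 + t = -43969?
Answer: -27035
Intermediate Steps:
t = -43973 (t = -4 - 43969 = -43973)
t - B = -43973 - 1*(-16938) = -43973 + 16938 = -27035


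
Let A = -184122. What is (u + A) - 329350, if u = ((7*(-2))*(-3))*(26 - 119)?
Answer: -517378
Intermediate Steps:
u = -3906 (u = -14*(-3)*(-93) = 42*(-93) = -3906)
(u + A) - 329350 = (-3906 - 184122) - 329350 = -188028 - 329350 = -517378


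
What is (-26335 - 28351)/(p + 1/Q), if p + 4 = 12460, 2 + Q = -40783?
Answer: -2230368510/508017959 ≈ -4.3903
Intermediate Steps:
Q = -40785 (Q = -2 - 40783 = -40785)
p = 12456 (p = -4 + 12460 = 12456)
(-26335 - 28351)/(p + 1/Q) = (-26335 - 28351)/(12456 + 1/(-40785)) = -54686/(12456 - 1/40785) = -54686/508017959/40785 = -54686*40785/508017959 = -2230368510/508017959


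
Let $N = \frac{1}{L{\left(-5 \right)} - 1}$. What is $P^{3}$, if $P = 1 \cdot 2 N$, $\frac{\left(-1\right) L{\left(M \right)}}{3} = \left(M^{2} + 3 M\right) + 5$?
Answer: $- \frac{1}{12167} \approx -8.219 \cdot 10^{-5}$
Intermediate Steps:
$L{\left(M \right)} = -15 - 9 M - 3 M^{2}$ ($L{\left(M \right)} = - 3 \left(\left(M^{2} + 3 M\right) + 5\right) = - 3 \left(5 + M^{2} + 3 M\right) = -15 - 9 M - 3 M^{2}$)
$N = - \frac{1}{46}$ ($N = \frac{1}{\left(-15 - -45 - 3 \left(-5\right)^{2}\right) - 1} = \frac{1}{\left(-15 + 45 - 75\right) - 1} = \frac{1}{-45 - 1} = \frac{1}{-46} = - \frac{1}{46} \approx -0.021739$)
$P = - \frac{1}{23}$ ($P = 1 \cdot 2 \left(- \frac{1}{46}\right) = 2 \left(- \frac{1}{46}\right) = - \frac{1}{23} \approx -0.043478$)
$P^{3} = \left(- \frac{1}{23}\right)^{3} = - \frac{1}{12167}$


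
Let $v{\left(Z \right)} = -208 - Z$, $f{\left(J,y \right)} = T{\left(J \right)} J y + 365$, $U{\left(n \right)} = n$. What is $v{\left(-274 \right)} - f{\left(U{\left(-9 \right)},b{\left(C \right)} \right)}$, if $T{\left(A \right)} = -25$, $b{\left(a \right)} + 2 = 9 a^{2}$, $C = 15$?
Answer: $-455474$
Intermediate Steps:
$b{\left(a \right)} = -2 + 9 a^{2}$
$f{\left(J,y \right)} = 365 - 25 J y$ ($f{\left(J,y \right)} = - 25 J y + 365 = 365 - 25 J y$)
$v{\left(-274 \right)} - f{\left(U{\left(-9 \right)},b{\left(C \right)} \right)} = \left(-208 - -274\right) - \left(365 - - 225 \left(-2 + 9 \cdot 15^{2}\right)\right) = \left(-208 + 274\right) - \left(365 - - 225 \left(-2 + 9 \cdot 225\right)\right) = 66 - \left(365 - - 225 \left(-2 + 2025\right)\right) = 66 - \left(365 - \left(-225\right) 2023\right) = 66 - \left(365 + 455175\right) = 66 - 455540 = -455474$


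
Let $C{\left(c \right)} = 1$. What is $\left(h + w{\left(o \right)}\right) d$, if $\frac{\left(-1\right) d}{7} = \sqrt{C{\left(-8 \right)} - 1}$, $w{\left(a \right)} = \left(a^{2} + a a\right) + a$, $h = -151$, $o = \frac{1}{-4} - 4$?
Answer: $0$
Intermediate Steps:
$o = - \frac{17}{4}$ ($o = - \frac{1}{4} - 4 = - \frac{17}{4} \approx -4.25$)
$w{\left(a \right)} = a + 2 a^{2}$ ($w{\left(a \right)} = \left(a^{2} + a^{2}\right) + a = 2 a^{2} + a = a + 2 a^{2}$)
$d = 0$ ($d = - 7 \sqrt{1 - 1} = - 7 \sqrt{0} = \left(-7\right) 0 = 0$)
$\left(h + w{\left(o \right)}\right) d = \left(-151 - \frac{17 \left(1 + 2 \left(- \frac{17}{4}\right)\right)}{4}\right) 0 = \left(-151 - \frac{17 \left(1 - \frac{17}{2}\right)}{4}\right) 0 = \left(-151 - - \frac{255}{8}\right) 0 = \left(-151 + \frac{255}{8}\right) 0 = \left(- \frac{953}{8}\right) 0 = 0$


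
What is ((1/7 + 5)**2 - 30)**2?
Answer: 30276/2401 ≈ 12.610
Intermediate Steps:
((1/7 + 5)**2 - 30)**2 = ((36/7)**2 - 30)**2 = (1296/49 - 30)**2 = (-174/49)**2 = 30276/2401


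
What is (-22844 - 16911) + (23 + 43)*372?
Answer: -15203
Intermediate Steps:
(-22844 - 16911) + (23 + 43)*372 = -39755 + 66*372 = -39755 + 24552 = -15203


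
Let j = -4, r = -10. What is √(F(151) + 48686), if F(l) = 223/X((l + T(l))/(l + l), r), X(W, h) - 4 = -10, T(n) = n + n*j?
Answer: 7*√35742/6 ≈ 220.56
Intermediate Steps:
T(n) = -3*n (T(n) = n + n*(-4) = n - 4*n = -3*n)
X(W, h) = -6 (X(W, h) = 4 - 10 = -6)
F(l) = -223/6 (F(l) = 223/(-6) = 223*(-⅙) = -223/6)
√(F(151) + 48686) = √(-223/6 + 48686) = √(291893/6) = 7*√35742/6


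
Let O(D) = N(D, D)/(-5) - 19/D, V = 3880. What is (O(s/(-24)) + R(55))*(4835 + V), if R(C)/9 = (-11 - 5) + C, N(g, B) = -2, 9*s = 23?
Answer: 106202733/23 ≈ 4.6175e+6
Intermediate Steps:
s = 23/9 (s = (⅑)*23 = 23/9 ≈ 2.5556)
R(C) = -144 + 9*C (R(C) = 9*((-11 - 5) + C) = 9*(-16 + C) = -144 + 9*C)
O(D) = ⅖ - 19/D (O(D) = -2/(-5) - 19/D = -2*(-⅕) - 19/D = ⅖ - 19/D)
(O(s/(-24)) + R(55))*(4835 + V) = ((⅖ - 19/((23/9)/(-24))) + (-144 + 9*55))*(4835 + 3880) = ((⅖ - 19/((23/9)*(-1/24))) + (-144 + 495))*8715 = ((⅖ - 19/(-23/216)) + 351)*8715 = ((⅖ - 19*(-216/23)) + 351)*8715 = ((⅖ + 4104/23) + 351)*8715 = (20566/115 + 351)*8715 = (60931/115)*8715 = 106202733/23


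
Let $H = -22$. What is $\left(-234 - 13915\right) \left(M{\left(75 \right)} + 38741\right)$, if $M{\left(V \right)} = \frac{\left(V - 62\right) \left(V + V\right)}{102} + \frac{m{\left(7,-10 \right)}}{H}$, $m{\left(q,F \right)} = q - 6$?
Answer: $- \frac{205107681783}{374} \approx -5.4842 \cdot 10^{8}$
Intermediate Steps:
$m{\left(q,F \right)} = -6 + q$ ($m{\left(q,F \right)} = q - 6 = -6 + q$)
$M{\left(V \right)} = - \frac{1}{22} + \frac{V \left(-62 + V\right)}{51}$ ($M{\left(V \right)} = \frac{\left(V - 62\right) \left(V + V\right)}{102} + \frac{-6 + 7}{-22} = \left(-62 + V\right) 2 V \frac{1}{102} + 1 \left(- \frac{1}{22}\right) = 2 V \left(-62 + V\right) \frac{1}{102} - \frac{1}{22} = \frac{V \left(-62 + V\right)}{51} - \frac{1}{22} = - \frac{1}{22} + \frac{V \left(-62 + V\right)}{51}$)
$\left(-234 - 13915\right) \left(M{\left(75 \right)} + 38741\right) = \left(-234 - 13915\right) \left(\left(- \frac{1}{22} + \frac{1}{51} \cdot 75 \left(-62 + 75\right)\right) + 38741\right) = - 14149 \left(\left(- \frac{1}{22} + \frac{1}{51} \cdot 75 \cdot 13\right) + 38741\right) = - 14149 \left(\left(- \frac{1}{22} + \frac{325}{17}\right) + 38741\right) = - 14149 \left(\frac{7133}{374} + 38741\right) = \left(-14149\right) \frac{14496267}{374} = - \frac{205107681783}{374}$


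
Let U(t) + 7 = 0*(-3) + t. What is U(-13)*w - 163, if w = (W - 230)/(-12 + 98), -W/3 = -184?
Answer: -10229/43 ≈ -237.88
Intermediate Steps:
W = 552 (W = -3*(-184) = 552)
w = 161/43 (w = (552 - 230)/(-12 + 98) = 322/86 = 322*(1/86) = 161/43 ≈ 3.7442)
U(t) = -7 + t (U(t) = -7 + (0*(-3) + t) = -7 + (0 + t) = -7 + t)
U(-13)*w - 163 = (-7 - 13)*(161/43) - 163 = -20*161/43 - 163 = -3220/43 - 163 = -10229/43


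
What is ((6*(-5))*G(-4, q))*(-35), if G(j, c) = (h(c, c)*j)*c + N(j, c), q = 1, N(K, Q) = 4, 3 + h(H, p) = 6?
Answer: -8400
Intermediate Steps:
h(H, p) = 3 (h(H, p) = -3 + 6 = 3)
G(j, c) = 4 + 3*c*j (G(j, c) = (3*j)*c + 4 = 3*c*j + 4 = 4 + 3*c*j)
((6*(-5))*G(-4, q))*(-35) = ((6*(-5))*(4 + 3*1*(-4)))*(-35) = -30*(4 - 12)*(-35) = -30*(-8)*(-35) = 240*(-35) = -8400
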